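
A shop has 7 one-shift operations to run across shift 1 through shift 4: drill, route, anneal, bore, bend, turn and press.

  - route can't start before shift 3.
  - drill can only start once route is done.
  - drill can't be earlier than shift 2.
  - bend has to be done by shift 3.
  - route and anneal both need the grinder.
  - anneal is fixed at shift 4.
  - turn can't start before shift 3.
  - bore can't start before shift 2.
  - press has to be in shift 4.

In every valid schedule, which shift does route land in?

route's window is shift 3–shift 4.
anneal is fixed at shift 4, and route can't share a shift with anneal.
So route must be shift 3.

shift 3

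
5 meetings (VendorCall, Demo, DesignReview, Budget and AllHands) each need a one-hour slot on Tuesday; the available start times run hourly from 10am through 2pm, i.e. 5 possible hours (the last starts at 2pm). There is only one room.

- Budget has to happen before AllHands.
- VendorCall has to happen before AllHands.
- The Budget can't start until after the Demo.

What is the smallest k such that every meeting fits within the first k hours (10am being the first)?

The precedence chain requires at least 3 distinct hours.
With at most 1 per hour and 5 meetings, at least 5 hours are needed.
5 works (last occupied hour: 2pm): for example Demo=10am; DesignReview=2pm; AllHands=1pm; Budget=11am; VendorCall=12pm.

5 hours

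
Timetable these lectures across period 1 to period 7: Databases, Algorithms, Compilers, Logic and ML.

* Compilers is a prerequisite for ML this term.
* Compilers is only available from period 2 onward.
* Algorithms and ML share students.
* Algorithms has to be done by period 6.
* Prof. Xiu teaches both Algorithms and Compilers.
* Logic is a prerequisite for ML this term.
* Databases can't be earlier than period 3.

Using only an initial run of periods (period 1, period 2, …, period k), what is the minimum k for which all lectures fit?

3 periods

The precedence chain requires at least 2 distinct periods.
Databases can't be placed before period 3, so the schedule must run through at least period 3.
3 works (last occupied period: period 3): for example Logic -> period 1, Databases -> period 3, Compilers -> period 2, Algorithms -> period 1, ML -> period 3.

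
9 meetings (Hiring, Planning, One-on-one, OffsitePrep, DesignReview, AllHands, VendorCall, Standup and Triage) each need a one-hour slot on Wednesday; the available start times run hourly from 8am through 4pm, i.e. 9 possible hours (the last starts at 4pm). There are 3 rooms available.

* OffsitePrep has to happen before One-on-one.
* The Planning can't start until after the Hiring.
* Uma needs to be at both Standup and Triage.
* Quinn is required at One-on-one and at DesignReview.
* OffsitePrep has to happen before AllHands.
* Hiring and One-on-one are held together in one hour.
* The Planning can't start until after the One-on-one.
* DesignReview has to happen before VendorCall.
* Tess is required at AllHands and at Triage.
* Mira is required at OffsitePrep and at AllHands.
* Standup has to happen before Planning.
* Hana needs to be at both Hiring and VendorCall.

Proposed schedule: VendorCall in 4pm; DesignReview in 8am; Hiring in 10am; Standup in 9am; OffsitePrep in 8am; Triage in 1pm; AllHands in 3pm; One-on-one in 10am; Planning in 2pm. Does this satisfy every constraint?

Quinn is required at One-on-one and at DesignReview — holds.
Standup has to happen before Planning — holds.
OffsitePrep has to happen before One-on-one — holds.
The Planning can't start until after the Hiring — holds.
DesignReview has to happen before VendorCall — holds.
There are 3 rooms available — holds.
Hana needs to be at both Hiring and VendorCall — holds.
Uma needs to be at both Standup and Triage — holds.
Tess is required at AllHands and at Triage — holds.
Hiring and One-on-one are held together in one hour — holds.
OffsitePrep has to happen before AllHands — holds.
The Planning can't start until after the One-on-one — holds.
Mira is required at OffsitePrep and at AllHands — holds.

Valid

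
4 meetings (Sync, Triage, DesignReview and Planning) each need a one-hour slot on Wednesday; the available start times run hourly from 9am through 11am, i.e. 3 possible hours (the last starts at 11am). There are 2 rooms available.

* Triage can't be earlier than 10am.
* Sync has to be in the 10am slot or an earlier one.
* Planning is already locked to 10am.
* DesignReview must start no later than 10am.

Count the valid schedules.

4

Enumerating: Sync -> 9am, Triage -> 10am, DesignReview -> 9am, Planning -> 10am | Sync -> 9am; Triage -> 11am; Planning -> 10am; DesignReview -> 9am | DesignReview in 10am, Planning in 10am, Triage in 11am, Sync in 9am | Triage -> 11am, Sync -> 10am, DesignReview -> 9am, Planning -> 10am.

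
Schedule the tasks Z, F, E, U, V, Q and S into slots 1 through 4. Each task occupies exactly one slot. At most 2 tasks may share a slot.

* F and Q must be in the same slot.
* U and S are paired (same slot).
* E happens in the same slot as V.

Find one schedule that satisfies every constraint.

E=3, V=3, Z=1, S=4, Q=2, U=4, F=2

Checking: E = V = 3; F = Q = 2; U = S = 4; max 2 per slot (cap 2).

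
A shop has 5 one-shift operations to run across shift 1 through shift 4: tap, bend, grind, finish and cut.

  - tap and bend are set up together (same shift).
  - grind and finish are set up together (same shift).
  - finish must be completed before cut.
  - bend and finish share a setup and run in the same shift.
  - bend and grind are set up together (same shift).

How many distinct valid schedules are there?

6

Splitting on tap: it can be shift 1 (3), shift 2 (2), shift 3 (1). Listing each branch's schedules as (bend, grind, finish, cut) by shift number:
tap=shift 1: (1,1,1,2) (1,1,1,3) (1,1,1,4) — 3.
tap=shift 2: (2,2,2,3) (2,2,2,4) — 2.
tap=shift 3: (3,3,3,4) — 1.
Summing: 3 + 2 + 1 = 6.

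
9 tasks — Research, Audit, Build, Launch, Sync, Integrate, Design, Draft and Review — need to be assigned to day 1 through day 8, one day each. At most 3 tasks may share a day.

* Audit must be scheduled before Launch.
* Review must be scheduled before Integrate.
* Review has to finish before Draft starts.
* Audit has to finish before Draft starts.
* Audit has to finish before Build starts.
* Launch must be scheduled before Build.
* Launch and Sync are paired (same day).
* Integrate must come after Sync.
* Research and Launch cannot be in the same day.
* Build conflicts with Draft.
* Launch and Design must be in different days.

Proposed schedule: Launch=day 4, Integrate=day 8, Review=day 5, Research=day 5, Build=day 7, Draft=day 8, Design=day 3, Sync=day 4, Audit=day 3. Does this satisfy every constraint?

Research and Launch cannot be in the same day — holds.
Audit must be scheduled before Launch — holds.
Integrate must come after Sync — holds.
Launch and Design must be in different days — holds.
Build conflicts with Draft — holds.
Launch must be scheduled before Build — holds.
Review has to finish before Draft starts — holds.
Audit has to finish before Draft starts — holds.
Launch and Sync are paired (same day) — holds.
Review must be scheduled before Integrate — holds.
At most 3 tasks may share a day — holds.
Audit has to finish before Build starts — holds.

Valid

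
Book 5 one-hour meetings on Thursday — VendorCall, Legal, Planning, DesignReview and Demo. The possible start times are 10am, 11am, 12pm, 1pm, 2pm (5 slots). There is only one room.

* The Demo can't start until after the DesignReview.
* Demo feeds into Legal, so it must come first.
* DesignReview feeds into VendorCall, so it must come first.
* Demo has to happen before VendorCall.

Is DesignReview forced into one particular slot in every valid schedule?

DesignReview can be 10am (e.g. Legal=1pm; DesignReview=10am; Demo=11am; Planning=2pm; VendorCall=12pm) or 11am (e.g. Legal -> 2pm; VendorCall -> 1pm; Planning -> 10am; DesignReview -> 11am; Demo -> 12pm).

No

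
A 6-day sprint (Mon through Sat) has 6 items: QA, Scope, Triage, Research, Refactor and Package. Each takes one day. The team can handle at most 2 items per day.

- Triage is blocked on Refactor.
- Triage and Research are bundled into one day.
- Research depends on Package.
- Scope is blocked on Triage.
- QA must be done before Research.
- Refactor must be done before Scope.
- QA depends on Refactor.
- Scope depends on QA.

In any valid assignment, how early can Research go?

Precedence pushes Research to at least Wed; Research must be in the same day as Triage, which can't be after Fri, so Research is at most Fri.
Research at Wed is achievable: Package=Mon, Triage=Wed, Research=Wed, QA=Tue, Scope=Thu, Refactor=Mon.

Wed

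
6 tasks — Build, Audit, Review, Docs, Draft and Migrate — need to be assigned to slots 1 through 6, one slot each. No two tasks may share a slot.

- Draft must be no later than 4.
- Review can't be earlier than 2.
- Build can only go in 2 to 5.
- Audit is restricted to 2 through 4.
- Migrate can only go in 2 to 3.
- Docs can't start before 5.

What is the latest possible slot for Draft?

Draft's own window allows nothing later than 4.
Draft at 1 is achievable: Docs=5; Audit=3; Review=6; Migrate=2; Draft=1; Build=4.
Nothing later works — the capacity limit rule out every slot after 1.

1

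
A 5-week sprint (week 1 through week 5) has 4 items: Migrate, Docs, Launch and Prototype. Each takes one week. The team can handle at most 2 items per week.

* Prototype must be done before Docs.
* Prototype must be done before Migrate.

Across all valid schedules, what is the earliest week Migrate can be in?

week 2

Precedence pushes Migrate to at least week 2.
Migrate at week 2 is achievable: Docs -> week 2; Migrate -> week 2; Launch -> week 1; Prototype -> week 1.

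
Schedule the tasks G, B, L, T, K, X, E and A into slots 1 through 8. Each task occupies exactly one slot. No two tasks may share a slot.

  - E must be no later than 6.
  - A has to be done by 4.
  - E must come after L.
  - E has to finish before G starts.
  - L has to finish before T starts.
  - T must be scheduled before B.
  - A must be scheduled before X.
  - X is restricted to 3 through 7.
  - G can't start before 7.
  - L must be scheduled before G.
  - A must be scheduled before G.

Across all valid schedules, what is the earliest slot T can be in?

Precedence pushes T to at least 2; downstream work caps T at 7.
T at 2 is achievable: L in 1, G in 7, E in 5, A in 3, K in 8, T in 2, B in 6, X in 4.

2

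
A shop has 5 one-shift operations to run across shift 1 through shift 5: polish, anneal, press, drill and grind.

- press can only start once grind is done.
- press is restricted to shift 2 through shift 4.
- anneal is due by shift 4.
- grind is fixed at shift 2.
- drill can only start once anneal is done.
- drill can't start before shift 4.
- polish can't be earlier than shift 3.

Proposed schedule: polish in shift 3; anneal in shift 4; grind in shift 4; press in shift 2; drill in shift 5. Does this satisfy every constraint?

press can only start once grind is done — violated.
polish can't be earlier than shift 3 — holds.
press is restricted to shift 2 through shift 4 — holds.
drill can't start before shift 4 — holds.
anneal is due by shift 4 — holds.
grind is fixed at shift 2 — violated.
drill can only start once anneal is done — holds.

No — it violates: press can only start once grind is done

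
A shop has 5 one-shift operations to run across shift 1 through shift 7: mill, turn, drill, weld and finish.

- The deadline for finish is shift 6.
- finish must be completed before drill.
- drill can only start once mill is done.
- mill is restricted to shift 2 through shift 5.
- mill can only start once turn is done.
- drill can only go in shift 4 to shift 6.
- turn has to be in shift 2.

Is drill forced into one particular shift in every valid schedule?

drill can be shift 4 (e.g. drill -> shift 4, mill -> shift 3, weld -> shift 1, turn -> shift 2, finish -> shift 1) or shift 5 (e.g. weld=shift 1, turn=shift 2, drill=shift 5, finish=shift 1, mill=shift 3).

No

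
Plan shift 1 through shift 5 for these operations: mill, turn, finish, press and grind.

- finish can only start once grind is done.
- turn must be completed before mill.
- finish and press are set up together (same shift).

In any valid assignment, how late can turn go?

shift 4

Downstream work caps turn at shift 4.
turn at shift 4 is achievable: mill=shift 5, press=shift 2, turn=shift 4, grind=shift 1, finish=shift 2.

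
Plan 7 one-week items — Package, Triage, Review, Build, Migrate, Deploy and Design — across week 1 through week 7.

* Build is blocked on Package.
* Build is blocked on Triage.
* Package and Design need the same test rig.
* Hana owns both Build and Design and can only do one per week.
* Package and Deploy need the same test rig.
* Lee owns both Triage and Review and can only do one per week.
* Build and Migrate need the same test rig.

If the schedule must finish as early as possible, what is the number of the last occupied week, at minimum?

week 3

The precedence chain requires at least 2 distinct weeks.
Could 2 weeks be enough, i.e. nothing placed later than week 2? No: Build must come after Triage (at week 1 or later) → {week 2}; Package must come before Build (at week 2 or earlier) → {week 1}; Design can't share with Build (week 2) → {week 1}; Design can't share with Package (week 1) → nothing is left.
So 2 weeks is not enough.
3 works (last occupied week: week 3): for example Review=week 2; Deploy=week 2; Design=week 3; Build=week 2; Migrate=week 1; Triage=week 1; Package=week 1.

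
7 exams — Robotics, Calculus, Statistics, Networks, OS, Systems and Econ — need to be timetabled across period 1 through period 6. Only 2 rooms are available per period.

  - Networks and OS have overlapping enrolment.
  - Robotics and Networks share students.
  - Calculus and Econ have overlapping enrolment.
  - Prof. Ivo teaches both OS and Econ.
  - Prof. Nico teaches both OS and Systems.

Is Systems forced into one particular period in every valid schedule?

Systems can be period 1 (e.g. Econ in period 3; Statistics in period 2; Networks in period 3; Robotics in period 1; Systems in period 1; Calculus in period 2; OS in period 4) or period 2 (e.g. Econ=period 3, OS=period 4, Systems=period 2, Statistics=period 2, Networks=period 3, Robotics=period 1, Calculus=period 1).

No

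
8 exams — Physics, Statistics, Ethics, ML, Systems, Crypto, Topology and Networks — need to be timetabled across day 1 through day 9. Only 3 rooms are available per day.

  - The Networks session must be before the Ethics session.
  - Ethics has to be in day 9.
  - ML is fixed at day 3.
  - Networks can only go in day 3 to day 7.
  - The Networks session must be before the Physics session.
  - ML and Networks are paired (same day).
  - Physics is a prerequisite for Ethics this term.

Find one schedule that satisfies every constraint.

Statistics -> day 1; Topology -> day 2; Physics -> day 4; Systems -> day 1; ML -> day 3; Crypto -> day 1; Ethics -> day 9; Networks -> day 3

Checking: Networks(day 3) before Ethics(day 9); Networks(day 3) before Physics(day 4); Physics(day 4) before Ethics(day 9); ML = Networks = day 3; ML=day 3 in [day 3,day 3]; Ethics=day 9 in [day 9,day 9]; Networks=day 3 in [day 3,day 7]; max 3 per day (cap 3).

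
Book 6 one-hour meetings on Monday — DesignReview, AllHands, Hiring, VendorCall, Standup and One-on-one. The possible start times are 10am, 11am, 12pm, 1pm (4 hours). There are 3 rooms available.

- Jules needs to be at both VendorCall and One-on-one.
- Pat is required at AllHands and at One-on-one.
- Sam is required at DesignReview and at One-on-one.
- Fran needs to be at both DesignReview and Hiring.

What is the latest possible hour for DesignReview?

1pm

DesignReview at 1pm is achievable: VendorCall -> 10am; One-on-one -> 11am; AllHands -> 10am; DesignReview -> 1pm; Hiring -> 10am; Standup -> 11am.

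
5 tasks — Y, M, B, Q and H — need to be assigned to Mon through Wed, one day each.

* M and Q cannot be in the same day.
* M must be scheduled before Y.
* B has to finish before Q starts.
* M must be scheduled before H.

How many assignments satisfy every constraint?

Splitting on Y: it can be Tue (6), Wed (8). Listing each branch's schedules as (M, B, Q, H):
Y=Tue: (Mon,Mon,Tue,Tue) (Mon,Mon,Tue,Wed) (Mon,Mon,Wed,Tue) (Mon,Mon,Wed,Wed) (Mon,Tue,Wed,Tue) (Mon,Tue,Wed,Wed) — 6.
Y=Wed: (Mon,Mon,Tue,Tue) (Mon,Mon,Tue,Wed) (Mon,Mon,Wed,Tue) (Mon,Mon,Wed,Wed) (Mon,Tue,Wed,Tue) (Mon,Tue,Wed,Wed) (Tue,Mon,Wed,Wed) (Tue,Tue,Wed,Wed) — 8.
Summing: 6 + 8 = 14.

14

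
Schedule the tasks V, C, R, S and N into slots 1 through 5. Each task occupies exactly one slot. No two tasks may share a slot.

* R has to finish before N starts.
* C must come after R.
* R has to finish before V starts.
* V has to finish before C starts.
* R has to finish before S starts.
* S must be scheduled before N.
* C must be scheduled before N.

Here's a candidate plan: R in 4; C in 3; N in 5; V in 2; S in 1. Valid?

Invalid. R has to finish before S starts.

V has to finish before C starts — holds.
S must be scheduled before N — holds.
R has to finish before N starts — holds.
C must be scheduled before N — holds.
C must come after R — violated.
R has to finish before S starts — violated.
R has to finish before V starts — violated.
No two tasks may share a slot — holds.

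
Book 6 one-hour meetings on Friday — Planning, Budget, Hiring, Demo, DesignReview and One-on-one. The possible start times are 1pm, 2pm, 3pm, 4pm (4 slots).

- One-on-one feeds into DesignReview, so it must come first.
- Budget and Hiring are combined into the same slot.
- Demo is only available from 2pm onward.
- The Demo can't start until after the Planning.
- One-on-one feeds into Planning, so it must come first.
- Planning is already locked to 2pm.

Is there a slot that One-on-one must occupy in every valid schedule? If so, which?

1pm

Downstream work caps One-on-one at 1pm.
So One-on-one is pinned to 1pm.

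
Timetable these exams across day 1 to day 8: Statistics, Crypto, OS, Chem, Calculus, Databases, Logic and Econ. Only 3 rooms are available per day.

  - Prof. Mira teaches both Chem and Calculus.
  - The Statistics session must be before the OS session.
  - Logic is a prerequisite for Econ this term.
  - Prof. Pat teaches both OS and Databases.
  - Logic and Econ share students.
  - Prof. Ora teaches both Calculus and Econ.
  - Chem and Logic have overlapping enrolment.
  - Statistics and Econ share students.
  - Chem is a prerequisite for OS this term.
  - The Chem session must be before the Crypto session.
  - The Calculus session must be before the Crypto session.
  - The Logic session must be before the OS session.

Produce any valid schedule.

Econ=day 3; Calculus=day 2; Logic=day 2; Databases=day 1; OS=day 3; Crypto=day 3; Chem=day 1; Statistics=day 1

Checking: Statistics(day 1) before OS(day 3); Logic(day 2) before OS(day 3); Logic(day 2) before Econ(day 3); Chem(day 1) before Crypto(day 3); Calculus(day 2) before Crypto(day 3); Chem(day 1) before OS(day 3); Calculus(day 2) != Econ(day 3); OS(day 3) != Databases(day 1); Logic(day 2) != Econ(day 3); Statistics(day 1) != Econ(day 3); Chem(day 1) != Logic(day 2); Chem(day 1) != Calculus(day 2); max 3 per day (cap 3).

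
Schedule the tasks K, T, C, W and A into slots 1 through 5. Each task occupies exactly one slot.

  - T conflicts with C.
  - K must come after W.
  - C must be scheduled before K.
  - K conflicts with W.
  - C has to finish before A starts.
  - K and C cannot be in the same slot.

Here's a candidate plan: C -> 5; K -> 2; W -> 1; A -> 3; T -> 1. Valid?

T conflicts with C — holds.
K must come after W — holds.
K and C cannot be in the same slot — holds.
K conflicts with W — holds.
C must be scheduled before K — violated.
C has to finish before A starts — violated.

No — it violates: C must be scheduled before K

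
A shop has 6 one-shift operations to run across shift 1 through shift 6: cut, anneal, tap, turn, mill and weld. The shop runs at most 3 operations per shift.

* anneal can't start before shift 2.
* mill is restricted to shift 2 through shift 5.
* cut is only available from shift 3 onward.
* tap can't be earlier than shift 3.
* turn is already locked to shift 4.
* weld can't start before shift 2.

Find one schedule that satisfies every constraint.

weld -> shift 2, tap -> shift 3, turn -> shift 4, cut -> shift 3, mill -> shift 2, anneal -> shift 2

Checking: cut=shift 3 in [shift 3,shift 6]; weld=shift 2 in [shift 2,shift 6]; turn=shift 4 in [shift 4,shift 4]; anneal=shift 2 in [shift 2,shift 6]; tap=shift 3 in [shift 3,shift 6]; mill=shift 2 in [shift 2,shift 5]; max 3 per shift (cap 3).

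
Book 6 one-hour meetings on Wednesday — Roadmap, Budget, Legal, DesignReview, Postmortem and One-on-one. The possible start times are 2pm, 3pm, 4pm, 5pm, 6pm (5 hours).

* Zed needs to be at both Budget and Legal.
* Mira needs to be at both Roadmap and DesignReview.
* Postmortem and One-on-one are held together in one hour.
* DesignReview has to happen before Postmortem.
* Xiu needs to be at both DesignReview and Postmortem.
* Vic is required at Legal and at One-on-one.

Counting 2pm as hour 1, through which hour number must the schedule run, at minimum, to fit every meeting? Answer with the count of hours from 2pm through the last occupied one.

The precedence chain requires at least 2 distinct hours.
2 works (last occupied hour: 3pm): for example Legal=2pm; DesignReview=2pm; Budget=3pm; One-on-one=3pm; Roadmap=3pm; Postmortem=3pm.

2 hours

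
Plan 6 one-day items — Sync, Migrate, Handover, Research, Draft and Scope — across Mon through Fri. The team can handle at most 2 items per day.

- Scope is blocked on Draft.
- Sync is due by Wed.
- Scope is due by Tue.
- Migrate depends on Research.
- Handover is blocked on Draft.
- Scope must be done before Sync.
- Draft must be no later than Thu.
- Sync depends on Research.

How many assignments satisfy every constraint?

Splitting on Migrate: it can be Tue (3), Wed (5), Thu (7), Fri (7). Listing each branch's schedules as (Sync, Handover, Research, Draft, Scope):
Migrate=Tue: (Wed,Wed,Mon,Mon,Tue) (Wed,Thu,Mon,Mon,Tue) (Wed,Fri,Mon,Mon,Tue) — 3.
Migrate=Wed: (Wed,Tue,Mon,Mon,Tue) (Wed,Thu,Mon,Mon,Tue) (Wed,Thu,Tue,Mon,Tue) (Wed,Fri,Mon,Mon,Tue) (Wed,Fri,Tue,Mon,Tue) — 5.
Migrate=Thu: (Wed,Tue,Mon,Mon,Tue) (Wed,Wed,Mon,Mon,Tue) (Wed,Wed,Tue,Mon,Tue) (Wed,Thu,Mon,Mon,Tue) (Wed,Thu,Tue,Mon,Tue) (Wed,Fri,Mon,Mon,Tue) (Wed,Fri,Tue,Mon,Tue) — 7.
Migrate=Fri: (Wed,Tue,Mon,Mon,Tue) (Wed,Wed,Mon,Mon,Tue) (Wed,Wed,Tue,Mon,Tue) (Wed,Thu,Mon,Mon,Tue) (Wed,Thu,Tue,Mon,Tue) (Wed,Fri,Mon,Mon,Tue) (Wed,Fri,Tue,Mon,Tue) — 7.
Summing: 3 + 5 + 7 + 7 = 22.

22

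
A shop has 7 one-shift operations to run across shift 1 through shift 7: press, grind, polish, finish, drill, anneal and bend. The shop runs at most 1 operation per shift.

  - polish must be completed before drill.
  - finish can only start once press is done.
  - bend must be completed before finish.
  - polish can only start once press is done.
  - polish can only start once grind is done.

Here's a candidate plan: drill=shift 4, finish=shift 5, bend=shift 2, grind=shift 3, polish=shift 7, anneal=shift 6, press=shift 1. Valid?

polish must be completed before drill — violated.
The shop runs at most 1 operation per shift — holds.
polish can only start once press is done — holds.
polish can only start once grind is done — holds.
bend must be completed before finish — holds.
finish can only start once press is done — holds.

Invalid. polish must be completed before drill.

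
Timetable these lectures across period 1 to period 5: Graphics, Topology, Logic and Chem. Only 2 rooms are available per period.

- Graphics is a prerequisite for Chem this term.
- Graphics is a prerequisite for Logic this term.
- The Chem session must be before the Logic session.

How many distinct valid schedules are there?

Splitting on Graphics: it can be period 1 (30), period 2 (15), period 3 (5). Listing each branch's schedules as (Topology, Logic, Chem) by period number:
Graphics=period 1: (1,3,2) (1,4,2) (1,4,3) (1,5,2) (1,5,3) (1,5,4) (2,3,2) (2,4,2) (2,4,3) (2,5,2) (2,5,3) (2,5,4) (3,3,2) (3,4,2) (3,4,3) (3,5,2) (3,5,3) (3,5,4) (4,3,2) (4,4,2) (4,4,3) (4,5,2) (4,5,3) (4,5,4) (5,3,2) (5,4,2) (5,4,3) (5,5,2) (5,5,3) (5,5,4) — 30.
Graphics=period 2: (1,4,3) (1,5,3) (1,5,4) (2,4,3) (2,5,3) (2,5,4) (3,4,3) (3,5,3) (3,5,4) (4,4,3) (4,5,3) (4,5,4) (5,4,3) (5,5,3) (5,5,4) — 15.
Graphics=period 3: (1,5,4) (2,5,4) (3,5,4) (4,5,4) (5,5,4) — 5.
Summing: 30 + 15 + 5 = 50.

50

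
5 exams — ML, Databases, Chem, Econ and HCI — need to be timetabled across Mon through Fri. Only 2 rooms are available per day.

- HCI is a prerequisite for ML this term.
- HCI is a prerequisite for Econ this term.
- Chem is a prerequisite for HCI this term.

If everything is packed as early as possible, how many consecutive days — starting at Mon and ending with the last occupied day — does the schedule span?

3 days

The precedence chain requires at least 3 distinct days.
With at most 2 per day and 5 exams, at least 3 days are needed.
3 works (last occupied day: Wed): for example Econ=Wed, HCI=Tue, ML=Wed, Databases=Mon, Chem=Mon.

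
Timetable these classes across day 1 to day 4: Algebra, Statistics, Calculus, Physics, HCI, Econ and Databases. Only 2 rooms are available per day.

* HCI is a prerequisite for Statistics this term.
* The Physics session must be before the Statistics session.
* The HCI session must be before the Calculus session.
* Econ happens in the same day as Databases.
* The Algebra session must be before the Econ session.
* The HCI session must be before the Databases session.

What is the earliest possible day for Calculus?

Precedence pushes Calculus to at least day 2.
Calculus at day 2 is achievable: Physics -> day 1, Databases -> day 4, Algebra -> day 3, HCI -> day 1, Econ -> day 4, Calculus -> day 2, Statistics -> day 2.

day 2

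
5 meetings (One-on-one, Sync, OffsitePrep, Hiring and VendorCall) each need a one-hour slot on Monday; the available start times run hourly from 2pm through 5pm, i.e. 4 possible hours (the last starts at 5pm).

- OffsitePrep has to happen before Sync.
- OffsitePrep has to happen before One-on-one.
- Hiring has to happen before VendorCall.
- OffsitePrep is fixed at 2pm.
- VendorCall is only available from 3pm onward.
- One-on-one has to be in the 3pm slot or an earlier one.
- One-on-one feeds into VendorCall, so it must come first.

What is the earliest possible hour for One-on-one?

Precedence pushes One-on-one to at least 3pm; One-on-one's own window allows nothing later than 3pm.
One-on-one at 3pm is achievable: Sync in 3pm, VendorCall in 4pm, OffsitePrep in 2pm, One-on-one in 3pm, Hiring in 2pm.

3pm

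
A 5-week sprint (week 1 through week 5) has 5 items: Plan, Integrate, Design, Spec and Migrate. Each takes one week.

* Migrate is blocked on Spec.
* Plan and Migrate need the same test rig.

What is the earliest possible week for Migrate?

Precedence pushes Migrate to at least week 2.
Migrate at week 2 is achievable: Plan=week 1, Spec=week 1, Design=week 1, Migrate=week 2, Integrate=week 1.

week 2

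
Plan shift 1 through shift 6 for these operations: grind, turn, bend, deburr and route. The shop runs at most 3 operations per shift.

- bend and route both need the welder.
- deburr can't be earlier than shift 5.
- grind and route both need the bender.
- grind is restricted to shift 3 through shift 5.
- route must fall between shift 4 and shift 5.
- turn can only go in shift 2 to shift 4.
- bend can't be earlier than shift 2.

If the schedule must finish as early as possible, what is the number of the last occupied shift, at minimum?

shift 5

With at most 3 per shift and 5 operations, at least 2 shifts are needed.
deburr can't be placed before shift 5, so the schedule must run through at least shift 5.
5 works (last occupied shift: shift 5): for example route=shift 4; deburr=shift 5; grind=shift 3; turn=shift 2; bend=shift 2.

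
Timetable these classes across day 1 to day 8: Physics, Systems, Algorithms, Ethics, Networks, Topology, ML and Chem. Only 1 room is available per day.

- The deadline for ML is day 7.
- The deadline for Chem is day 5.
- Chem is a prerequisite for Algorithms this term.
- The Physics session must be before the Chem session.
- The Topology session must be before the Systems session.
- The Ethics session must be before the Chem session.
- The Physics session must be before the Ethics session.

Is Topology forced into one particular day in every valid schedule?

No

Topology can be day 1 (e.g. Ethics -> day 3; Chem -> day 4; Networks -> day 8; Systems -> day 6; Algorithms -> day 7; ML -> day 5; Physics -> day 2; Topology -> day 1) or day 2 (e.g. Networks=day 8, Systems=day 6, Chem=day 4, Topology=day 2, Ethics=day 3, Algorithms=day 7, ML=day 5, Physics=day 1).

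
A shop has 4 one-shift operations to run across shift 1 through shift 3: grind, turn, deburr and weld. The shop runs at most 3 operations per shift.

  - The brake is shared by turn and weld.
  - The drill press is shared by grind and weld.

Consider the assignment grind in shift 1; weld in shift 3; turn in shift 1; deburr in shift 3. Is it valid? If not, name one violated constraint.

The shop runs at most 3 operations per shift — holds.
The drill press is shared by grind and weld — holds.
The brake is shared by turn and weld — holds.

Yes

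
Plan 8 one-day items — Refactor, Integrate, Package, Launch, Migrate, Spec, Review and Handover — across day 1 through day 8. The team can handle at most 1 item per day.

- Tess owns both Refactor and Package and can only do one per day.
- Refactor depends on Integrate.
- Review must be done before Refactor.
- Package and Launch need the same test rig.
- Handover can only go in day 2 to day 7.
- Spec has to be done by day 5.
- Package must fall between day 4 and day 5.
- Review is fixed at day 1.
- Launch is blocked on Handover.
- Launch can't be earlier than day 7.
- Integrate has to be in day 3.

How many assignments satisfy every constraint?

34

Splitting on Refactor: it can be day 4 (3), day 5 (3), day 6 (12), day 7 (8), day 8 (8). Listing each branch's schedules as (Integrate, Package, Launch, Migrate, Spec, Review, Handover) by day number:
Refactor=day 4: (3,5,7,8,2,1,6) (3,5,8,6,2,1,7) (3,5,8,7,2,1,6) — 3.
Refactor=day 5: (3,4,7,8,2,1,6) (3,4,8,6,2,1,7) (3,4,8,7,2,1,6) — 3.
Refactor=day 6: (3,4,7,8,2,1,5) (3,4,7,8,5,1,2) (3,4,8,2,5,1,7) (3,4,8,5,2,1,7) (3,4,8,7,2,1,5) (3,4,8,7,5,1,2) (3,5,7,8,2,1,4) (3,5,7,8,4,1,2) (3,5,8,2,4,1,7) (3,5,8,4,2,1,7) (3,5,8,7,2,1,4) (3,5,8,7,4,1,2) — 12.
Refactor=day 7: (3,4,8,2,5,1,6) (3,4,8,5,2,1,6) (3,4,8,6,2,1,5) (3,4,8,6,5,1,2) (3,5,8,2,4,1,6) (3,5,8,4,2,1,6) (3,5,8,6,2,1,4) (3,5,8,6,4,1,2) — 8.
Refactor=day 8: (3,4,7,2,5,1,6) (3,4,7,5,2,1,6) (3,4,7,6,2,1,5) (3,4,7,6,5,1,2) (3,5,7,2,4,1,6) (3,5,7,4,2,1,6) (3,5,7,6,2,1,4) (3,5,7,6,4,1,2) — 8.
Summing: 3 + 3 + 12 + 8 + 8 = 34.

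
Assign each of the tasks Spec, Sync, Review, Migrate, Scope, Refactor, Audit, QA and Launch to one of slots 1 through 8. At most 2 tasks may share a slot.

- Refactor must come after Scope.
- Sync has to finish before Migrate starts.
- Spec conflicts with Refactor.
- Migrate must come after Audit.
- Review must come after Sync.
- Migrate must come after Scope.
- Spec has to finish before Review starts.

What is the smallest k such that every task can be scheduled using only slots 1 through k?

The precedence chain requires at least 2 distinct slots.
With at most 2 per slot and 9 tasks, at least 5 slots are needed.
5 works (last occupied slot: 5): for example Audit -> 2, Spec -> 2, Refactor -> 4, Migrate -> 3, Launch -> 5, Scope -> 1, Sync -> 1, Review -> 3, QA -> 4.

5 slots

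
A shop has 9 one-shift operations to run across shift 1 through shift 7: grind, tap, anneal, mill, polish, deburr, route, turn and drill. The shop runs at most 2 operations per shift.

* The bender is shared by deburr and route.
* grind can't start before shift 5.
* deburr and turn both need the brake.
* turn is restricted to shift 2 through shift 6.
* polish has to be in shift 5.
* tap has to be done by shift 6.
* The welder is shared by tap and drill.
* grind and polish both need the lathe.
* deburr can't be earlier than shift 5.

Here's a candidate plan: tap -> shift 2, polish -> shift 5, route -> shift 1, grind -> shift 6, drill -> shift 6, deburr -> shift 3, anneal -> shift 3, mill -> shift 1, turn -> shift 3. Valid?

tap has to be done by shift 6 — holds.
grind and polish both need the lathe — holds.
turn is restricted to shift 2 through shift 6 — holds.
polish has to be in shift 5 — holds.
The welder is shared by tap and drill — holds.
grind can't start before shift 5 — holds.
The shop runs at most 2 operations per shift — violated.
deburr can't be earlier than shift 5 — violated.
deburr and turn both need the brake — violated.
The bender is shared by deburr and route — holds.

No. deburr can't be earlier than shift 5 is not satisfied.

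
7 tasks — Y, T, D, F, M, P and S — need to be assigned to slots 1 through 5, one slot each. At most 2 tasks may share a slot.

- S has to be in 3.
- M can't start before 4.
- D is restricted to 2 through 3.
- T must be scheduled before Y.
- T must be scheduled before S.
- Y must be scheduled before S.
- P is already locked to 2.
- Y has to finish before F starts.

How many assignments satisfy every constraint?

4

Enumerating: P=2; M=4; Y=2; F=4; D=3; S=3; T=1 | S=3, T=1, P=2, Y=2, D=3, F=5, M=4 | T -> 1, D -> 3, F -> 4, M -> 5, S -> 3, Y -> 2, P -> 2 | T in 1; Y in 2; S in 3; M in 5; D in 3; P in 2; F in 5.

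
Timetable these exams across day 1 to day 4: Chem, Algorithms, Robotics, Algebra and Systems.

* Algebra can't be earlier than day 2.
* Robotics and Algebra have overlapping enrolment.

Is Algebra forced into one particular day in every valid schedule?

No

Algebra can be day 2 (e.g. Robotics in day 1, Chem in day 1, Algebra in day 2, Algorithms in day 1, Systems in day 1) or day 3 (e.g. Robotics in day 1, Systems in day 1, Algorithms in day 1, Algebra in day 3, Chem in day 1).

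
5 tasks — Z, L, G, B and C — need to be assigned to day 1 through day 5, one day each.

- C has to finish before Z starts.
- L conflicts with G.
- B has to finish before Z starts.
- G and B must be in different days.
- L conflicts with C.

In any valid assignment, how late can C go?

Downstream work caps C at day 4.
C at day 4 is achievable: L in day 1, G in day 2, Z in day 5, B in day 1, C in day 4.

day 4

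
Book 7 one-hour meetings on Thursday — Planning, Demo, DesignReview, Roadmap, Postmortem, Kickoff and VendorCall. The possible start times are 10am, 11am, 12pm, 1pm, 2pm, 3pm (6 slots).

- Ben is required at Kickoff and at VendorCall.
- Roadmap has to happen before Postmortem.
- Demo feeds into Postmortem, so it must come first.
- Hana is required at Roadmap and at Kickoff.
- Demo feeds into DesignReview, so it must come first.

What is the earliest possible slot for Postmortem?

11am

Precedence pushes Postmortem to at least 11am.
Postmortem at 11am is achievable: Roadmap -> 10am, VendorCall -> 10am, Postmortem -> 11am, DesignReview -> 11am, Planning -> 10am, Demo -> 10am, Kickoff -> 11am.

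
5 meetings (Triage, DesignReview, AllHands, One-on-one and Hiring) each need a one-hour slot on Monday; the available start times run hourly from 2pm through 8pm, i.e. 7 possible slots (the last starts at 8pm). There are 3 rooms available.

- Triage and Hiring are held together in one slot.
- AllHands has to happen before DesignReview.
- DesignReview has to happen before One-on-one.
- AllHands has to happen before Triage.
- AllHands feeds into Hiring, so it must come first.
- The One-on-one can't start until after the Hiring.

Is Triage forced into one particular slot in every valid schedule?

Triage can be 3pm (e.g. AllHands=2pm; Triage=3pm; DesignReview=3pm; One-on-one=4pm; Hiring=3pm) or 4pm (e.g. AllHands -> 2pm; One-on-one -> 5pm; Triage -> 4pm; DesignReview -> 3pm; Hiring -> 4pm).

No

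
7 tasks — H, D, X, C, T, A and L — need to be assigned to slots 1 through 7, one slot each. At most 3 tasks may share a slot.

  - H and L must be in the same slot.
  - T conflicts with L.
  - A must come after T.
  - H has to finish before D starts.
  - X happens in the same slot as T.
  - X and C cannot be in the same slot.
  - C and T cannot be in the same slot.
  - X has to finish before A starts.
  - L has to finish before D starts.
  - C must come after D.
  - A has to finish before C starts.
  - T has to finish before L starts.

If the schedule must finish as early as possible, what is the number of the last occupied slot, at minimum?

The precedence chain requires at least 4 distinct slots.
With at most 3 per slot and 7 tasks, at least 3 slots are needed.
4 works (last occupied slot: 4): for example A -> 2, D -> 3, L -> 2, X -> 1, T -> 1, C -> 4, H -> 2.

slot 4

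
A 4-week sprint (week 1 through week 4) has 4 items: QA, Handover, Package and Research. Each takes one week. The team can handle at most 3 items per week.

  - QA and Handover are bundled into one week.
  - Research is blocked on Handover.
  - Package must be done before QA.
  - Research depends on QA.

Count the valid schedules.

Enumerating: Research=week 3, QA=week 2, Package=week 1, Handover=week 2 | Research in week 4; Package in week 1; Handover in week 2; QA in week 2 | Package in week 1, Handover in week 3, QA in week 3, Research in week 4 | Handover in week 3; QA in week 3; Research in week 4; Package in week 2.

4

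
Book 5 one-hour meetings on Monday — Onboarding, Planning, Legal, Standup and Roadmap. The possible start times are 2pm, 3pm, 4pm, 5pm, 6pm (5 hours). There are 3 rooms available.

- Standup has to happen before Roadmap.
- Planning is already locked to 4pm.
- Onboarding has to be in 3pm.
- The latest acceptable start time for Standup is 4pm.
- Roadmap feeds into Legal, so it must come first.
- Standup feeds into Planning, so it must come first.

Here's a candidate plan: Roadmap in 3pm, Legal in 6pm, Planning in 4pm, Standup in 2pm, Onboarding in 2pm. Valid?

Onboarding has to be in 3pm — violated.
Standup has to happen before Roadmap — holds.
Planning is already locked to 4pm — holds.
Roadmap feeds into Legal, so it must come first — holds.
There are 3 rooms available — holds.
The latest acceptable start time for Standup is 4pm — holds.
Standup feeds into Planning, so it must come first — holds.

No. Onboarding has to be in 3pm is not satisfied.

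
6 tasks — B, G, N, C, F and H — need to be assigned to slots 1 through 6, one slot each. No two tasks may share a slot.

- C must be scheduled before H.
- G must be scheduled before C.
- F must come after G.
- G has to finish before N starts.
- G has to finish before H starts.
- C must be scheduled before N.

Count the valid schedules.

Splitting on G: it can be 1 (40), 2 (8). Listing each branch's schedules as (B, N, C, F, H):
G=1: (2,4,3,5,6) (2,4,3,6,5) (2,5,3,4,6) (2,5,3,6,4) (2,5,4,3,6) (2,6,3,4,5) (2,6,3,5,4) (2,6,4,3,5) (3,4,2,5,6) (3,4,2,6,5) (3,5,2,4,6) (3,5,2,6,4) (3,5,4,2,6) (3,6,2,4,5) (3,6,2,5,4) (3,6,4,2,5) (4,3,2,5,6) (4,3,2,6,5) (4,5,2,3,6) (4,5,2,6,3) (4,5,3,2,6) (4,6,2,3,5) (4,6,2,5,3) (4,6,3,2,5) (5,3,2,4,6) (5,3,2,6,4) (5,4,2,3,6) (5,4,2,6,3) (5,4,3,2,6) (5,6,2,3,4) (5,6,2,4,3) (5,6,3,2,4) (6,3,2,4,5) (6,3,2,5,4) (6,4,2,3,5) (6,4,2,5,3) (6,4,3,2,5) (6,5,2,3,4) (6,5,2,4,3) (6,5,3,2,4) — 40.
G=2: (1,4,3,5,6) (1,4,3,6,5) (1,5,3,4,6) (1,5,3,6,4) (1,5,4,3,6) (1,6,3,4,5) (1,6,3,5,4) (1,6,4,3,5) — 8.
Summing: 40 + 8 = 48.

48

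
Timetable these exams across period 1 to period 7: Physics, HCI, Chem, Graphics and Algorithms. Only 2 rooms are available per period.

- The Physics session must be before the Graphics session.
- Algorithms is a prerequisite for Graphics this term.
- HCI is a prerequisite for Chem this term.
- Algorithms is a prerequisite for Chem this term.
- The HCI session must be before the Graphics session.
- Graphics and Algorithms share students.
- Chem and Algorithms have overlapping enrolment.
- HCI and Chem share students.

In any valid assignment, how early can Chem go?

Precedence pushes Chem to at least period 2.
Chem at period 2 is achievable: Algorithms in period 1, Chem in period 2, HCI in period 1, Physics in period 2, Graphics in period 3.

period 2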